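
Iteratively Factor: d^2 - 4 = (d + 2)*(d - 2)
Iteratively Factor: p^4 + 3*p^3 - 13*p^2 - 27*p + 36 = (p + 3)*(p^3 - 13*p + 12) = (p - 1)*(p + 3)*(p^2 + p - 12) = (p - 1)*(p + 3)*(p + 4)*(p - 3)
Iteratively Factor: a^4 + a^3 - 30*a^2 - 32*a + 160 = (a - 2)*(a^3 + 3*a^2 - 24*a - 80) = (a - 2)*(a + 4)*(a^2 - a - 20) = (a - 2)*(a + 4)^2*(a - 5)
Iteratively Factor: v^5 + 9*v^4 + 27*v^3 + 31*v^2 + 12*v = (v + 3)*(v^4 + 6*v^3 + 9*v^2 + 4*v) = v*(v + 3)*(v^3 + 6*v^2 + 9*v + 4) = v*(v + 1)*(v + 3)*(v^2 + 5*v + 4) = v*(v + 1)*(v + 3)*(v + 4)*(v + 1)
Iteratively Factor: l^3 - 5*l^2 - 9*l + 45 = (l - 5)*(l^2 - 9) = (l - 5)*(l - 3)*(l + 3)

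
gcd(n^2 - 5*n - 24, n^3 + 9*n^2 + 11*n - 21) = n + 3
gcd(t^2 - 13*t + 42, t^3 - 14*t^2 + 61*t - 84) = t - 7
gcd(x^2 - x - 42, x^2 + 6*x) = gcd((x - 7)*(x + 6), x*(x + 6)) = x + 6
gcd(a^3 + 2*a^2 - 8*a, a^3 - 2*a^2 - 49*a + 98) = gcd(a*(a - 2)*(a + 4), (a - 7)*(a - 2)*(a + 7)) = a - 2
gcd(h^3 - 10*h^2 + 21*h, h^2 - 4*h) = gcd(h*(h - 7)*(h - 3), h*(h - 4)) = h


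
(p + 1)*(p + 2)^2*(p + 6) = p^4 + 11*p^3 + 38*p^2 + 52*p + 24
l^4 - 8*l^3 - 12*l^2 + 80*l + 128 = (l - 8)*(l - 4)*(l + 2)^2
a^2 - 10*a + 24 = (a - 6)*(a - 4)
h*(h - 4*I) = h^2 - 4*I*h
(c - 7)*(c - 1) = c^2 - 8*c + 7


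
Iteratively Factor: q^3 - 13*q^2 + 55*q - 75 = (q - 5)*(q^2 - 8*q + 15) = (q - 5)^2*(q - 3)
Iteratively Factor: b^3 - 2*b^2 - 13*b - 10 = (b + 2)*(b^2 - 4*b - 5) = (b - 5)*(b + 2)*(b + 1)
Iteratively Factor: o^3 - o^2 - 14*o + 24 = (o - 3)*(o^2 + 2*o - 8) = (o - 3)*(o + 4)*(o - 2)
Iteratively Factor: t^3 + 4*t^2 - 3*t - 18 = (t + 3)*(t^2 + t - 6) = (t + 3)^2*(t - 2)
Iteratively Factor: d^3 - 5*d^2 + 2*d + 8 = (d - 4)*(d^2 - d - 2) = (d - 4)*(d - 2)*(d + 1)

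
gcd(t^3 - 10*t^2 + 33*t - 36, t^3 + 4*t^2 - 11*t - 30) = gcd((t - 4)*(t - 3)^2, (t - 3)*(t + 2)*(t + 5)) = t - 3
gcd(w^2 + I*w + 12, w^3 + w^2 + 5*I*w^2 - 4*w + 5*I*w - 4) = w + 4*I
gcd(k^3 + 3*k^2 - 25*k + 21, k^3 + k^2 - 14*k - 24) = 1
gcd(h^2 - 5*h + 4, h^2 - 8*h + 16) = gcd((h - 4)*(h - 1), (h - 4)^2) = h - 4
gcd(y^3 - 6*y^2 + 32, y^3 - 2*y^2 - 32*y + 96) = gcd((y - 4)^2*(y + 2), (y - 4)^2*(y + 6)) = y^2 - 8*y + 16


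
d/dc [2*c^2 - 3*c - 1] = 4*c - 3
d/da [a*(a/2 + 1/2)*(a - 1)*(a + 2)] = 2*a^3 + 3*a^2 - a - 1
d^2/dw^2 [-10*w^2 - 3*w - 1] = -20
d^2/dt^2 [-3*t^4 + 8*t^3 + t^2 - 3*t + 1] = -36*t^2 + 48*t + 2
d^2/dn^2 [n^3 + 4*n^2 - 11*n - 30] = 6*n + 8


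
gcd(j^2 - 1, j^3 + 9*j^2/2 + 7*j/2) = j + 1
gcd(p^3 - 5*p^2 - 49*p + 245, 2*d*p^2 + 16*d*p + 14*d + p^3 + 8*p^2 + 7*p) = p + 7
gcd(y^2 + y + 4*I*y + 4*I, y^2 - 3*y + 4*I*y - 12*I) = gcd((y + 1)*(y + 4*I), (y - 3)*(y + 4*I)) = y + 4*I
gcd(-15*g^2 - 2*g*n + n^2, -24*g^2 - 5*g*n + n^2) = 3*g + n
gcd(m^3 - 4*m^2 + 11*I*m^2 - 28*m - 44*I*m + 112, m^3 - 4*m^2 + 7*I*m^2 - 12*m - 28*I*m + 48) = m^2 + m*(-4 + 4*I) - 16*I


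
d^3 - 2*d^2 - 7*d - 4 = (d - 4)*(d + 1)^2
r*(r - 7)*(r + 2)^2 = r^4 - 3*r^3 - 24*r^2 - 28*r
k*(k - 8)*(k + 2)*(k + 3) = k^4 - 3*k^3 - 34*k^2 - 48*k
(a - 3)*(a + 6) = a^2 + 3*a - 18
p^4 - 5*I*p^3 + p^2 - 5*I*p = p*(p - 5*I)*(p - I)*(p + I)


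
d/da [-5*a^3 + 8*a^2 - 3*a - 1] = -15*a^2 + 16*a - 3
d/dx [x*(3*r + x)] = 3*r + 2*x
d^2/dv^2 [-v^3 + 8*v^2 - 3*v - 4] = 16 - 6*v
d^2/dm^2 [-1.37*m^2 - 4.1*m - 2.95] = -2.74000000000000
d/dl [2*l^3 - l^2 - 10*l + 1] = 6*l^2 - 2*l - 10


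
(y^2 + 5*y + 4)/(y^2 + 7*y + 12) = (y + 1)/(y + 3)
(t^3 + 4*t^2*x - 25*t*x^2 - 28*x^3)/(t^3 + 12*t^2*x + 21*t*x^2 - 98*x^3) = (-t^2 + 3*t*x + 4*x^2)/(-t^2 - 5*t*x + 14*x^2)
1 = 1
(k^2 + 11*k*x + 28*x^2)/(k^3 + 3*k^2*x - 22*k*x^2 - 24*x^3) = (k^2 + 11*k*x + 28*x^2)/(k^3 + 3*k^2*x - 22*k*x^2 - 24*x^3)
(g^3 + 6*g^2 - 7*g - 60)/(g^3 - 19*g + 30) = (g + 4)/(g - 2)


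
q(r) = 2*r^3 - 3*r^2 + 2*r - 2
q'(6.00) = 182.00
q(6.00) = 334.00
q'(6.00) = 182.00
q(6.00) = 334.00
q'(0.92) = 1.56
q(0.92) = -1.14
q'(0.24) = 0.91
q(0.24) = -1.67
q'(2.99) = 37.70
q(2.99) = 30.62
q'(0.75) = 0.88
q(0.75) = -1.34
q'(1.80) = 10.64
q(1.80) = 3.54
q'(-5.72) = 232.63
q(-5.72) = -485.89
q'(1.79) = 10.48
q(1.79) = 3.44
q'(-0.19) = 3.36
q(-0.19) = -2.50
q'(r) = 6*r^2 - 6*r + 2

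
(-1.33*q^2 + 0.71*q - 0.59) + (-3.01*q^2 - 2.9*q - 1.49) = -4.34*q^2 - 2.19*q - 2.08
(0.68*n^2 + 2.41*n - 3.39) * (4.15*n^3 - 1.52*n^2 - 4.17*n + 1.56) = 2.822*n^5 + 8.9679*n^4 - 20.5673*n^3 - 3.8361*n^2 + 17.8959*n - 5.2884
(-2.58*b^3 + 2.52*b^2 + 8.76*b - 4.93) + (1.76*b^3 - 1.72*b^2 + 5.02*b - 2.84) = -0.82*b^3 + 0.8*b^2 + 13.78*b - 7.77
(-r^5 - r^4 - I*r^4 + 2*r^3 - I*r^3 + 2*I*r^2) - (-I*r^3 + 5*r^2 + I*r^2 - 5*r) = -r^5 - r^4 - I*r^4 + 2*r^3 - 5*r^2 + I*r^2 + 5*r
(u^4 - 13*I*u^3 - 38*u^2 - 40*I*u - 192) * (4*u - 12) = 4*u^5 - 12*u^4 - 52*I*u^4 - 152*u^3 + 156*I*u^3 + 456*u^2 - 160*I*u^2 - 768*u + 480*I*u + 2304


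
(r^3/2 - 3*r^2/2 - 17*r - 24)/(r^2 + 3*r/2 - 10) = (r^3 - 3*r^2 - 34*r - 48)/(2*r^2 + 3*r - 20)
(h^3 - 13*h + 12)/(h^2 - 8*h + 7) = (h^2 + h - 12)/(h - 7)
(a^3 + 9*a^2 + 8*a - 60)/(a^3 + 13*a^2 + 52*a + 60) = (a - 2)/(a + 2)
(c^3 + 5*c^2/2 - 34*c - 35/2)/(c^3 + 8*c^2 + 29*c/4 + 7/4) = 2*(c - 5)/(2*c + 1)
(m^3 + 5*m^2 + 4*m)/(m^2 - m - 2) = m*(m + 4)/(m - 2)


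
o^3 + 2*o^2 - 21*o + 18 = (o - 3)*(o - 1)*(o + 6)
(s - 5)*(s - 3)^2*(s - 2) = s^4 - 13*s^3 + 61*s^2 - 123*s + 90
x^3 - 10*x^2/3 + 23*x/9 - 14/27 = (x - 7/3)*(x - 2/3)*(x - 1/3)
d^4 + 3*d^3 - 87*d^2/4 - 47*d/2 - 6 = (d - 4)*(d + 1/2)^2*(d + 6)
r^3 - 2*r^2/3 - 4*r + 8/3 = (r - 2)*(r - 2/3)*(r + 2)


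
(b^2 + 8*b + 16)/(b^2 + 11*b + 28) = (b + 4)/(b + 7)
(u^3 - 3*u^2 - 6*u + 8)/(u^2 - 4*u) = u + 1 - 2/u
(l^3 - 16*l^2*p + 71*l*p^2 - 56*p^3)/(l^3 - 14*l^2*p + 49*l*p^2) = (-l^2 + 9*l*p - 8*p^2)/(l*(-l + 7*p))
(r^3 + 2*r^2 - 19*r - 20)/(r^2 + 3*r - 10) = (r^2 - 3*r - 4)/(r - 2)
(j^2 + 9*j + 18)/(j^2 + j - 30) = (j + 3)/(j - 5)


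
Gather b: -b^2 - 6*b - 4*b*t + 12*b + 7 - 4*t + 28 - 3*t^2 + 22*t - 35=-b^2 + b*(6 - 4*t) - 3*t^2 + 18*t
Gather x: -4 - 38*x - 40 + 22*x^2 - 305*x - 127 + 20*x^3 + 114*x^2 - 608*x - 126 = 20*x^3 + 136*x^2 - 951*x - 297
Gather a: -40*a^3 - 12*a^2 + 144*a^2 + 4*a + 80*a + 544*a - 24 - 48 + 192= -40*a^3 + 132*a^2 + 628*a + 120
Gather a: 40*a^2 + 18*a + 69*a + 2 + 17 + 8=40*a^2 + 87*a + 27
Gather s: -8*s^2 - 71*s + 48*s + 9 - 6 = -8*s^2 - 23*s + 3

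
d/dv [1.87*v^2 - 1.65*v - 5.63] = 3.74*v - 1.65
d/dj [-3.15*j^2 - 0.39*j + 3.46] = -6.3*j - 0.39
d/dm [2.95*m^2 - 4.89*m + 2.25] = 5.9*m - 4.89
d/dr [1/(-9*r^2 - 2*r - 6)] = 2*(9*r + 1)/(9*r^2 + 2*r + 6)^2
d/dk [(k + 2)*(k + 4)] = 2*k + 6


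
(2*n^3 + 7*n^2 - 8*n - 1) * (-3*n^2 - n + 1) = -6*n^5 - 23*n^4 + 19*n^3 + 18*n^2 - 7*n - 1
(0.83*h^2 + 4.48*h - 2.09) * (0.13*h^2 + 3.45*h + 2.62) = 0.1079*h^4 + 3.4459*h^3 + 17.3589*h^2 + 4.5271*h - 5.4758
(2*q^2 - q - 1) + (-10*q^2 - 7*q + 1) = -8*q^2 - 8*q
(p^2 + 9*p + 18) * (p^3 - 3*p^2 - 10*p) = p^5 + 6*p^4 - 19*p^3 - 144*p^2 - 180*p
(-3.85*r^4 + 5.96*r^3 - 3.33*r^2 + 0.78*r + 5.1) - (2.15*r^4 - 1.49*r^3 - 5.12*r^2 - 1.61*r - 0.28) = -6.0*r^4 + 7.45*r^3 + 1.79*r^2 + 2.39*r + 5.38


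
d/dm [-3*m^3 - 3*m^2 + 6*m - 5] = -9*m^2 - 6*m + 6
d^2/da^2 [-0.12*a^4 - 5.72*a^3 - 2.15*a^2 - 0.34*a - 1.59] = -1.44*a^2 - 34.32*a - 4.3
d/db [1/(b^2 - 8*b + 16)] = 2*(4 - b)/(b^2 - 8*b + 16)^2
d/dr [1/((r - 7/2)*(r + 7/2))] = -32*r/(16*r^4 - 392*r^2 + 2401)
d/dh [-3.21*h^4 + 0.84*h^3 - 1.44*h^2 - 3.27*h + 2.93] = -12.84*h^3 + 2.52*h^2 - 2.88*h - 3.27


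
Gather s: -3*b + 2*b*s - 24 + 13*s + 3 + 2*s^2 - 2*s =-3*b + 2*s^2 + s*(2*b + 11) - 21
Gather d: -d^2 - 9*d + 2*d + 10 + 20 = -d^2 - 7*d + 30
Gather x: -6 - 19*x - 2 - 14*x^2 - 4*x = -14*x^2 - 23*x - 8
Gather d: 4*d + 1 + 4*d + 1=8*d + 2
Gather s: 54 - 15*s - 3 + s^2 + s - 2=s^2 - 14*s + 49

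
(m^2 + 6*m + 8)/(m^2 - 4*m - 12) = (m + 4)/(m - 6)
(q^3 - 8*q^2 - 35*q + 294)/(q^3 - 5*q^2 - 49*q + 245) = (q^2 - q - 42)/(q^2 + 2*q - 35)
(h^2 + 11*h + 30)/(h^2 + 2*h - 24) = (h + 5)/(h - 4)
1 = 1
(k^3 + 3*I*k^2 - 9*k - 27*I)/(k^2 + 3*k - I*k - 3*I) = (k^2 + 3*k*(-1 + I) - 9*I)/(k - I)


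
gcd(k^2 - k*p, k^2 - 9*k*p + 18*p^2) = 1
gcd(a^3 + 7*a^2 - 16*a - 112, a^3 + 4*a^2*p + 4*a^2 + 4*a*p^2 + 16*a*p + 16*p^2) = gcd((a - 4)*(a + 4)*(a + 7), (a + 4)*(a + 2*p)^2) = a + 4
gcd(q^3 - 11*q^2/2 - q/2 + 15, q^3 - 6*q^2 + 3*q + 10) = q^2 - 7*q + 10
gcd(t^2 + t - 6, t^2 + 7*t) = 1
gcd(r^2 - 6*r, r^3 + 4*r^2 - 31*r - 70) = 1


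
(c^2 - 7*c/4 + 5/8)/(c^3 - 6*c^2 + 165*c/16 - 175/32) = 4*(2*c - 1)/(8*c^2 - 38*c + 35)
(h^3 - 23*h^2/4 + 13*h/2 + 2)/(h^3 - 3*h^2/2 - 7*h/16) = 4*(h^2 - 6*h + 8)/(h*(4*h - 7))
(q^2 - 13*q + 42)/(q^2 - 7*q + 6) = (q - 7)/(q - 1)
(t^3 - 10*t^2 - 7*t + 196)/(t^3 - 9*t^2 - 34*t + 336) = (t^2 - 3*t - 28)/(t^2 - 2*t - 48)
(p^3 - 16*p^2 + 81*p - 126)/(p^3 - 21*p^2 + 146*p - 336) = (p - 3)/(p - 8)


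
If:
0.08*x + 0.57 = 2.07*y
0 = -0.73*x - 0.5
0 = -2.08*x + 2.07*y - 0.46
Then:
No Solution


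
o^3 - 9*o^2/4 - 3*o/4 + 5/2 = (o - 2)*(o - 5/4)*(o + 1)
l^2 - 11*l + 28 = (l - 7)*(l - 4)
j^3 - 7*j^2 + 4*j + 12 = (j - 6)*(j - 2)*(j + 1)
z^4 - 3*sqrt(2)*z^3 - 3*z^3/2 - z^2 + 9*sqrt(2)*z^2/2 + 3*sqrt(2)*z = z*(z - 2)*(z + 1/2)*(z - 3*sqrt(2))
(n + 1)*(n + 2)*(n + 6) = n^3 + 9*n^2 + 20*n + 12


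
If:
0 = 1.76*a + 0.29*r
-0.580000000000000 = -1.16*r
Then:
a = -0.08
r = 0.50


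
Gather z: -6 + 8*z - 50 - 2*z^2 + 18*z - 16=-2*z^2 + 26*z - 72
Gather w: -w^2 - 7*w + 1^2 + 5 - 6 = -w^2 - 7*w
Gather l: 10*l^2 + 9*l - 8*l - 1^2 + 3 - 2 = 10*l^2 + l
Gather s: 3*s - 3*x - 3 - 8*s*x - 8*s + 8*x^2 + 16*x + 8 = s*(-8*x - 5) + 8*x^2 + 13*x + 5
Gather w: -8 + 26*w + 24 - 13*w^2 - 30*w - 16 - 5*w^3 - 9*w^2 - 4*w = -5*w^3 - 22*w^2 - 8*w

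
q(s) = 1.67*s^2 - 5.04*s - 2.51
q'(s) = 3.34*s - 5.04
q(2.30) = -5.27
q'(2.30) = 2.64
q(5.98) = 27.07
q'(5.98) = 14.93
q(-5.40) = 73.40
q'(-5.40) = -23.08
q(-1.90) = 13.09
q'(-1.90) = -11.39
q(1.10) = -6.03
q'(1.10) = -1.37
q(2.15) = -5.63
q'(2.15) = 2.14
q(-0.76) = 2.28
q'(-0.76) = -7.58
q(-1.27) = 6.58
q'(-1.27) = -9.28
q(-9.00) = 178.12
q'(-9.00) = -35.10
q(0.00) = -2.51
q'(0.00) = -5.04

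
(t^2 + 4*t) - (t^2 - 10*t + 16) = 14*t - 16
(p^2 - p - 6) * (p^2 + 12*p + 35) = p^4 + 11*p^3 + 17*p^2 - 107*p - 210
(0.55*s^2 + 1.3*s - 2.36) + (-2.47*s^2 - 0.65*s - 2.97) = -1.92*s^2 + 0.65*s - 5.33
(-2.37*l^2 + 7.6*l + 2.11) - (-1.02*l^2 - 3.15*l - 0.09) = -1.35*l^2 + 10.75*l + 2.2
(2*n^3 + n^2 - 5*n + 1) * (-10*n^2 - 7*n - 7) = -20*n^5 - 24*n^4 + 29*n^3 + 18*n^2 + 28*n - 7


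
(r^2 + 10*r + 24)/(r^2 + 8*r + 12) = (r + 4)/(r + 2)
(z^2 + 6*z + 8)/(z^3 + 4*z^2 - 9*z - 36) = (z + 2)/(z^2 - 9)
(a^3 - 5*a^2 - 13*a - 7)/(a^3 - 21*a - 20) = (a^2 - 6*a - 7)/(a^2 - a - 20)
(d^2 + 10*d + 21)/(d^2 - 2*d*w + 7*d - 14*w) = (-d - 3)/(-d + 2*w)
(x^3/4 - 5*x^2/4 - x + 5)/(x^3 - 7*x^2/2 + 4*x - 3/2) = (x^3 - 5*x^2 - 4*x + 20)/(2*(2*x^3 - 7*x^2 + 8*x - 3))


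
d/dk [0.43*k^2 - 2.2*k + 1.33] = 0.86*k - 2.2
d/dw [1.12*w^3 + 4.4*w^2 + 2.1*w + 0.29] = 3.36*w^2 + 8.8*w + 2.1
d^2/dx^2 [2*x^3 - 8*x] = 12*x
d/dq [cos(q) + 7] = -sin(q)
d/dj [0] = 0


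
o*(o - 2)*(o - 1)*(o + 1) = o^4 - 2*o^3 - o^2 + 2*o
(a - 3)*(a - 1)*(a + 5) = a^3 + a^2 - 17*a + 15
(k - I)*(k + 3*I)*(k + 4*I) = k^3 + 6*I*k^2 - 5*k + 12*I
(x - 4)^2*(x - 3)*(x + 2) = x^4 - 9*x^3 + 18*x^2 + 32*x - 96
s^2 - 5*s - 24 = (s - 8)*(s + 3)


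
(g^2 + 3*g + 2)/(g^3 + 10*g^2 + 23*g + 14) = 1/(g + 7)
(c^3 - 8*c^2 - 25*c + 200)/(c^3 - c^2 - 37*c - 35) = (c^2 - 13*c + 40)/(c^2 - 6*c - 7)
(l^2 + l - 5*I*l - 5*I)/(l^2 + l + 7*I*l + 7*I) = (l - 5*I)/(l + 7*I)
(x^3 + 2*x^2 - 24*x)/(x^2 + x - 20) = x*(x + 6)/(x + 5)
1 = 1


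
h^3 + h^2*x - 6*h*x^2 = h*(h - 2*x)*(h + 3*x)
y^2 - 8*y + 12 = (y - 6)*(y - 2)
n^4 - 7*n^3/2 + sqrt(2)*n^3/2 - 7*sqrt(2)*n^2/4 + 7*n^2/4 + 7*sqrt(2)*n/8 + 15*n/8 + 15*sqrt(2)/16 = (n - 5/2)*(n - 3/2)*(n + 1/2)*(n + sqrt(2)/2)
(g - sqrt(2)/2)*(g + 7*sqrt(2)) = g^2 + 13*sqrt(2)*g/2 - 7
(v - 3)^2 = v^2 - 6*v + 9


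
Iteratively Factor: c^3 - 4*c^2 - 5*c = (c - 5)*(c^2 + c) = c*(c - 5)*(c + 1)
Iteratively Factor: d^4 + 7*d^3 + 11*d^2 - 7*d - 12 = (d + 1)*(d^3 + 6*d^2 + 5*d - 12) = (d + 1)*(d + 4)*(d^2 + 2*d - 3) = (d - 1)*(d + 1)*(d + 4)*(d + 3)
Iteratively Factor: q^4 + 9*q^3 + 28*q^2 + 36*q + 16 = (q + 2)*(q^3 + 7*q^2 + 14*q + 8) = (q + 2)^2*(q^2 + 5*q + 4) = (q + 1)*(q + 2)^2*(q + 4)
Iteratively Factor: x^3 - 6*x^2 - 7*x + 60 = (x - 4)*(x^2 - 2*x - 15) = (x - 5)*(x - 4)*(x + 3)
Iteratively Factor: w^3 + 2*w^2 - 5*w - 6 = (w - 2)*(w^2 + 4*w + 3) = (w - 2)*(w + 3)*(w + 1)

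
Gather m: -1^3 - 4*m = -4*m - 1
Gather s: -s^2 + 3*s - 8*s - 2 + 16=-s^2 - 5*s + 14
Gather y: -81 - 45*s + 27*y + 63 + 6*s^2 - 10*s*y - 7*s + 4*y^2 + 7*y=6*s^2 - 52*s + 4*y^2 + y*(34 - 10*s) - 18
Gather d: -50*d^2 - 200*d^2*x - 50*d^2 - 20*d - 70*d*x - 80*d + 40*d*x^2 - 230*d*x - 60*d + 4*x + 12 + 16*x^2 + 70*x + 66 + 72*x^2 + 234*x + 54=d^2*(-200*x - 100) + d*(40*x^2 - 300*x - 160) + 88*x^2 + 308*x + 132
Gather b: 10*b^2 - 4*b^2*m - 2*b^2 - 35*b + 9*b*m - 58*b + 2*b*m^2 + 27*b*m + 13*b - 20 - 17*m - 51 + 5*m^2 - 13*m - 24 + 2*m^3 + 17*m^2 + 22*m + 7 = b^2*(8 - 4*m) + b*(2*m^2 + 36*m - 80) + 2*m^3 + 22*m^2 - 8*m - 88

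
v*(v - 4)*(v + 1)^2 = v^4 - 2*v^3 - 7*v^2 - 4*v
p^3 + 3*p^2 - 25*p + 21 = (p - 3)*(p - 1)*(p + 7)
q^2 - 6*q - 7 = (q - 7)*(q + 1)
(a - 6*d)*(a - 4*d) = a^2 - 10*a*d + 24*d^2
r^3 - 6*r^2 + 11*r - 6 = (r - 3)*(r - 2)*(r - 1)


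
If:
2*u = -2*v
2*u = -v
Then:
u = 0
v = 0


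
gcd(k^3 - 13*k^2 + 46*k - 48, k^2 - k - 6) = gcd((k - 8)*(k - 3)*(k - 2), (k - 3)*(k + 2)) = k - 3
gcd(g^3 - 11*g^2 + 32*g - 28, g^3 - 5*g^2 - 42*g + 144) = 1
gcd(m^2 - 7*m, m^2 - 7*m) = m^2 - 7*m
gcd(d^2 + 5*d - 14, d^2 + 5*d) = 1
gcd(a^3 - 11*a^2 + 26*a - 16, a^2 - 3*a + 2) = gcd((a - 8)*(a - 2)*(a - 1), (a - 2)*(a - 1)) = a^2 - 3*a + 2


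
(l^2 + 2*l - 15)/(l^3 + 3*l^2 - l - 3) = (l^2 + 2*l - 15)/(l^3 + 3*l^2 - l - 3)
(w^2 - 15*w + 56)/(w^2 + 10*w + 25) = (w^2 - 15*w + 56)/(w^2 + 10*w + 25)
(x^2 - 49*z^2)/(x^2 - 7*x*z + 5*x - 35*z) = (x + 7*z)/(x + 5)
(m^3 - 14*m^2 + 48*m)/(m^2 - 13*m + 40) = m*(m - 6)/(m - 5)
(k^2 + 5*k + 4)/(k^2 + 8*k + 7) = (k + 4)/(k + 7)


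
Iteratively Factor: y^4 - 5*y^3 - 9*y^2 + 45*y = (y - 5)*(y^3 - 9*y) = y*(y - 5)*(y^2 - 9) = y*(y - 5)*(y + 3)*(y - 3)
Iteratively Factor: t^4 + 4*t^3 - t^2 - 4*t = (t + 4)*(t^3 - t) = (t + 1)*(t + 4)*(t^2 - t) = (t - 1)*(t + 1)*(t + 4)*(t)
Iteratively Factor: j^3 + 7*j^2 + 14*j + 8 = (j + 1)*(j^2 + 6*j + 8) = (j + 1)*(j + 4)*(j + 2)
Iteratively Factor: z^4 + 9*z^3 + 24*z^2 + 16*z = (z)*(z^3 + 9*z^2 + 24*z + 16) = z*(z + 4)*(z^2 + 5*z + 4) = z*(z + 1)*(z + 4)*(z + 4)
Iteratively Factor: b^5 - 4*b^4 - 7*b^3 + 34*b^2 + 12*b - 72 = (b - 3)*(b^4 - b^3 - 10*b^2 + 4*b + 24) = (b - 3)*(b - 2)*(b^3 + b^2 - 8*b - 12) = (b - 3)*(b - 2)*(b + 2)*(b^2 - b - 6) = (b - 3)^2*(b - 2)*(b + 2)*(b + 2)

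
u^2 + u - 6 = (u - 2)*(u + 3)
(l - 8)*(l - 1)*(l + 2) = l^3 - 7*l^2 - 10*l + 16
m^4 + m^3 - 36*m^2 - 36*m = m*(m - 6)*(m + 1)*(m + 6)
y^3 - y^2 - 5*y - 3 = (y - 3)*(y + 1)^2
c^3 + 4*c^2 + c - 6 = (c - 1)*(c + 2)*(c + 3)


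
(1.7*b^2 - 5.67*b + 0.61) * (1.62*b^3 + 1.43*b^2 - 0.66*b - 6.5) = 2.754*b^5 - 6.7544*b^4 - 8.2419*b^3 - 6.4355*b^2 + 36.4524*b - 3.965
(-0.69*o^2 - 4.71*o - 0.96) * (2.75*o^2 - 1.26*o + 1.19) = -1.8975*o^4 - 12.0831*o^3 + 2.4735*o^2 - 4.3953*o - 1.1424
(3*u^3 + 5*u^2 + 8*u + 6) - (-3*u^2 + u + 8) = 3*u^3 + 8*u^2 + 7*u - 2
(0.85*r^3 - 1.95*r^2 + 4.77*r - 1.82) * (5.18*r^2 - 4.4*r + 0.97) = 4.403*r^5 - 13.841*r^4 + 34.1131*r^3 - 32.3071*r^2 + 12.6349*r - 1.7654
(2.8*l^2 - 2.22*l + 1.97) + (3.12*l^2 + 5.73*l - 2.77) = 5.92*l^2 + 3.51*l - 0.8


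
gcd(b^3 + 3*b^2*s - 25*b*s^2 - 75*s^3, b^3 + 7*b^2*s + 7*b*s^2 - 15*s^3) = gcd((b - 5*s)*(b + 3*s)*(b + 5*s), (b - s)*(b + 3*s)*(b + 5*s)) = b^2 + 8*b*s + 15*s^2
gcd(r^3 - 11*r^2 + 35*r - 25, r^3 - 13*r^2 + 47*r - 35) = r^2 - 6*r + 5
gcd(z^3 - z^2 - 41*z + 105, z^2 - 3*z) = z - 3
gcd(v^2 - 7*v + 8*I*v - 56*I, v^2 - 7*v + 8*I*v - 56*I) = v^2 + v*(-7 + 8*I) - 56*I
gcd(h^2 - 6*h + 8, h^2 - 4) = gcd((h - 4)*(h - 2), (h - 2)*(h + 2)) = h - 2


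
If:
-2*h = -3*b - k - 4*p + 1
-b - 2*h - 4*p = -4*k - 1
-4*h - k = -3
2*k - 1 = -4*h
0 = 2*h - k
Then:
No Solution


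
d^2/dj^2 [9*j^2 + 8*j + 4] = 18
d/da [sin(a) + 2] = cos(a)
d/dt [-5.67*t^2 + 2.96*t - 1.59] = 2.96 - 11.34*t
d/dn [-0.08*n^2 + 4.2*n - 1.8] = 4.2 - 0.16*n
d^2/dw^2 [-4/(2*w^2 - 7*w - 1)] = 8*(-4*w^2 + 14*w + (4*w - 7)^2 + 2)/(-2*w^2 + 7*w + 1)^3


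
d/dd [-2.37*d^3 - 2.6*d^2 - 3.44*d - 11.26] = -7.11*d^2 - 5.2*d - 3.44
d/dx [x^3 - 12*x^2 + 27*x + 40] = 3*x^2 - 24*x + 27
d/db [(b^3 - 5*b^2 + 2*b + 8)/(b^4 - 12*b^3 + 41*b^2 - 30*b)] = (-b^6 + 10*b^5 - 25*b^4 - 44*b^3 + 356*b^2 - 656*b + 240)/(b^2*(b^6 - 24*b^5 + 226*b^4 - 1044*b^3 + 2401*b^2 - 2460*b + 900))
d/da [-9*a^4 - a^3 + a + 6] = -36*a^3 - 3*a^2 + 1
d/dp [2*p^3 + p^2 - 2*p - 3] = 6*p^2 + 2*p - 2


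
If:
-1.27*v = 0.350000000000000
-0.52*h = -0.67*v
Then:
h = -0.36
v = -0.28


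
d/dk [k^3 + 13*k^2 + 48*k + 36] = 3*k^2 + 26*k + 48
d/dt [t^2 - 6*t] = 2*t - 6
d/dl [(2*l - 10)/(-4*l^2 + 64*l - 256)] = (l - 2)/(2*(l^3 - 24*l^2 + 192*l - 512))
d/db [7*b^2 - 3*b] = 14*b - 3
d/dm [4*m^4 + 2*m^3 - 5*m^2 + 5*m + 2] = 16*m^3 + 6*m^2 - 10*m + 5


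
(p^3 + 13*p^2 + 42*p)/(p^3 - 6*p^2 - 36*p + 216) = p*(p + 7)/(p^2 - 12*p + 36)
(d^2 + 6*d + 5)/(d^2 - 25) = (d + 1)/(d - 5)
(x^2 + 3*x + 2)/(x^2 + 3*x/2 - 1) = 2*(x + 1)/(2*x - 1)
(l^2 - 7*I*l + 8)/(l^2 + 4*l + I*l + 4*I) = (l - 8*I)/(l + 4)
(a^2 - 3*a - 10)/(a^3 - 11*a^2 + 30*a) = (a + 2)/(a*(a - 6))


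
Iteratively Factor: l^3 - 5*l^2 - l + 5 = (l - 1)*(l^2 - 4*l - 5) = (l - 1)*(l + 1)*(l - 5)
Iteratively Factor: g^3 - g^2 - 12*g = (g + 3)*(g^2 - 4*g) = (g - 4)*(g + 3)*(g)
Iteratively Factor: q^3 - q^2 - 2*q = (q)*(q^2 - q - 2) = q*(q + 1)*(q - 2)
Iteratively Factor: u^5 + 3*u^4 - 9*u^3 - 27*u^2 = (u)*(u^4 + 3*u^3 - 9*u^2 - 27*u) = u*(u - 3)*(u^3 + 6*u^2 + 9*u) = u^2*(u - 3)*(u^2 + 6*u + 9) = u^2*(u - 3)*(u + 3)*(u + 3)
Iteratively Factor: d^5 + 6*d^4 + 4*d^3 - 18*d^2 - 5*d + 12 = (d + 3)*(d^4 + 3*d^3 - 5*d^2 - 3*d + 4) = (d - 1)*(d + 3)*(d^3 + 4*d^2 - d - 4) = (d - 1)*(d + 3)*(d + 4)*(d^2 - 1) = (d - 1)^2*(d + 3)*(d + 4)*(d + 1)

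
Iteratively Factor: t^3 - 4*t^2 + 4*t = (t)*(t^2 - 4*t + 4) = t*(t - 2)*(t - 2)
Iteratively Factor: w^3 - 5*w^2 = (w)*(w^2 - 5*w) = w*(w - 5)*(w)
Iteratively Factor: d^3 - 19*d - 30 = (d - 5)*(d^2 + 5*d + 6) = (d - 5)*(d + 3)*(d + 2)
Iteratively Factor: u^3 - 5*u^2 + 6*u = (u)*(u^2 - 5*u + 6) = u*(u - 3)*(u - 2)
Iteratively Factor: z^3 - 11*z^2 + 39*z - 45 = (z - 3)*(z^2 - 8*z + 15) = (z - 5)*(z - 3)*(z - 3)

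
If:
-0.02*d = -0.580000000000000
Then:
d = 29.00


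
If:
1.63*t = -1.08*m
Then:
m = -1.50925925925926*t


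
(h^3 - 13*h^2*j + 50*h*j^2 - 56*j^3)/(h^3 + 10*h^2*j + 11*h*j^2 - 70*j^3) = (h^2 - 11*h*j + 28*j^2)/(h^2 + 12*h*j + 35*j^2)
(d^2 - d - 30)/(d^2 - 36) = (d + 5)/(d + 6)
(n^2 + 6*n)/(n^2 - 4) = n*(n + 6)/(n^2 - 4)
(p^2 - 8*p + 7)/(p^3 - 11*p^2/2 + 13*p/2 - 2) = 2*(p - 7)/(2*p^2 - 9*p + 4)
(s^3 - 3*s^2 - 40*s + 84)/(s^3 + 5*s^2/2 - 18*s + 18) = 2*(s - 7)/(2*s - 3)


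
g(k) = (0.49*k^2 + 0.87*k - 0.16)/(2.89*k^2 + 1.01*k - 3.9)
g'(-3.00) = -0.03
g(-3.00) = 0.09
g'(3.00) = -0.05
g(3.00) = 0.27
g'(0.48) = -0.67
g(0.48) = -0.13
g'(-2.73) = -0.05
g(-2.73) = 0.08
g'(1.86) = -0.25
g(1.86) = 0.40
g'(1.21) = -4.02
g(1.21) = 1.04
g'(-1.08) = -0.94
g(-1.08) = 0.33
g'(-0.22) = -0.17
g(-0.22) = 0.08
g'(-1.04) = -0.72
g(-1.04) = 0.29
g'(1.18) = -5.46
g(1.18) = 1.18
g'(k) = (-5.78*k - 1.01)*(0.49*k^2 + 0.87*k - 0.16)/(2.89*k^2 + 1.01*k - 3.9)^2 + (0.98*k + 0.87)/(2.89*k^2 + 1.01*k - 3.9) = (-2.0194*k^2 - 2.8972*k - 3.2314)/(8.3521*k^4 + 5.8378*k^3 - 21.5219*k^2 - 7.878*k + 15.21)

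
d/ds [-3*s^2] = -6*s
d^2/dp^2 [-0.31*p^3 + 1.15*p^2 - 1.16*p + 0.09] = 2.3 - 1.86*p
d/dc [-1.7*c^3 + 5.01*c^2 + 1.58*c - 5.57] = -5.1*c^2 + 10.02*c + 1.58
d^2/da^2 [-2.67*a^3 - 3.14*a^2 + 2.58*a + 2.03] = -16.02*a - 6.28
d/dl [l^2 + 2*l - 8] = 2*l + 2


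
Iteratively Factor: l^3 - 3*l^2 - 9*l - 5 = (l + 1)*(l^2 - 4*l - 5) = (l - 5)*(l + 1)*(l + 1)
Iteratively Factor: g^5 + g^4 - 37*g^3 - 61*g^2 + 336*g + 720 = (g + 4)*(g^4 - 3*g^3 - 25*g^2 + 39*g + 180) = (g - 4)*(g + 4)*(g^3 + g^2 - 21*g - 45) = (g - 4)*(g + 3)*(g + 4)*(g^2 - 2*g - 15) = (g - 5)*(g - 4)*(g + 3)*(g + 4)*(g + 3)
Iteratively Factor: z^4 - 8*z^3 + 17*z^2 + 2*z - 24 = (z - 2)*(z^3 - 6*z^2 + 5*z + 12) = (z - 2)*(z + 1)*(z^2 - 7*z + 12) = (z - 3)*(z - 2)*(z + 1)*(z - 4)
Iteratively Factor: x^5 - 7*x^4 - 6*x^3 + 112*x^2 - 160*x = (x)*(x^4 - 7*x^3 - 6*x^2 + 112*x - 160) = x*(x + 4)*(x^3 - 11*x^2 + 38*x - 40) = x*(x - 4)*(x + 4)*(x^2 - 7*x + 10) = x*(x - 4)*(x - 2)*(x + 4)*(x - 5)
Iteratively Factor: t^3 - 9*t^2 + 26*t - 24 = (t - 4)*(t^2 - 5*t + 6) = (t - 4)*(t - 2)*(t - 3)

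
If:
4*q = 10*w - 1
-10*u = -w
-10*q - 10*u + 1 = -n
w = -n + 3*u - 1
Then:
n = -569/534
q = -17/1068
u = 5/534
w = 25/267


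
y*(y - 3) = y^2 - 3*y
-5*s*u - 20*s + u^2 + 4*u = (-5*s + u)*(u + 4)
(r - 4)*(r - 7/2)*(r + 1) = r^3 - 13*r^2/2 + 13*r/2 + 14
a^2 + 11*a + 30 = (a + 5)*(a + 6)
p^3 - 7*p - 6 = (p - 3)*(p + 1)*(p + 2)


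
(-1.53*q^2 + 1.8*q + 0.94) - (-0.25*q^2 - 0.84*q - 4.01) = -1.28*q^2 + 2.64*q + 4.95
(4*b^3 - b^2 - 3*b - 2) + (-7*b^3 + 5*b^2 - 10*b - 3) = -3*b^3 + 4*b^2 - 13*b - 5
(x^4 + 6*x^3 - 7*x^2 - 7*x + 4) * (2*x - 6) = 2*x^5 + 6*x^4 - 50*x^3 + 28*x^2 + 50*x - 24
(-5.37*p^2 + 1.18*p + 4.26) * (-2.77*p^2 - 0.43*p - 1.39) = 14.8749*p^4 - 0.9595*p^3 - 4.8433*p^2 - 3.472*p - 5.9214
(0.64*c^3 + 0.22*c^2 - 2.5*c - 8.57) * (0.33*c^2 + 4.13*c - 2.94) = 0.2112*c^5 + 2.7158*c^4 - 1.798*c^3 - 13.7999*c^2 - 28.0441*c + 25.1958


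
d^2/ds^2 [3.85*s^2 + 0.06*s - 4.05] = 7.70000000000000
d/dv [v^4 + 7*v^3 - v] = 4*v^3 + 21*v^2 - 1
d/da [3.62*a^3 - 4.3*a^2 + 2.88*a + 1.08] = 10.86*a^2 - 8.6*a + 2.88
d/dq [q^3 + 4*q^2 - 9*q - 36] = 3*q^2 + 8*q - 9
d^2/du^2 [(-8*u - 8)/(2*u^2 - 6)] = 8*(-4*u^2*(u + 1) + (3*u + 1)*(u^2 - 3))/(u^2 - 3)^3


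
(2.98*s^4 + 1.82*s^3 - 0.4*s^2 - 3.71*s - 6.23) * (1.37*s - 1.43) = 4.0826*s^5 - 1.768*s^4 - 3.1506*s^3 - 4.5107*s^2 - 3.2298*s + 8.9089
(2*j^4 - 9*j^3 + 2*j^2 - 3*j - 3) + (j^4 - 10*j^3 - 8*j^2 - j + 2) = 3*j^4 - 19*j^3 - 6*j^2 - 4*j - 1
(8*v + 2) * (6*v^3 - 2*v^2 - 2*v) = 48*v^4 - 4*v^3 - 20*v^2 - 4*v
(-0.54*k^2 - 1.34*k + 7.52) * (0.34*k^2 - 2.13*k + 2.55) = -0.1836*k^4 + 0.6946*k^3 + 4.034*k^2 - 19.4346*k + 19.176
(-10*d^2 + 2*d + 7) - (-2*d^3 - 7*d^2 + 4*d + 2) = 2*d^3 - 3*d^2 - 2*d + 5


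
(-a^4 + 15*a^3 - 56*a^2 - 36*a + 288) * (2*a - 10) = -2*a^5 + 40*a^4 - 262*a^3 + 488*a^2 + 936*a - 2880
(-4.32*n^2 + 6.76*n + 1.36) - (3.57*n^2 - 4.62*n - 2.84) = -7.89*n^2 + 11.38*n + 4.2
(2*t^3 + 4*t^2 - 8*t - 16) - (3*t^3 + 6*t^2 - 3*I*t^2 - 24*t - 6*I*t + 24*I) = -t^3 - 2*t^2 + 3*I*t^2 + 16*t + 6*I*t - 16 - 24*I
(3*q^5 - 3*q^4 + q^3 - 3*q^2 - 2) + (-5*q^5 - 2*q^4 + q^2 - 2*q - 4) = -2*q^5 - 5*q^4 + q^3 - 2*q^2 - 2*q - 6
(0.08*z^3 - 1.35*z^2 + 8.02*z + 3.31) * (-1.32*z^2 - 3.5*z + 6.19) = -0.1056*z^5 + 1.502*z^4 - 5.3662*z^3 - 40.7957*z^2 + 38.0588*z + 20.4889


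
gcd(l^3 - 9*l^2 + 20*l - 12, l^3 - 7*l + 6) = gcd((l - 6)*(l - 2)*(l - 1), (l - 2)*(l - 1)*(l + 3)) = l^2 - 3*l + 2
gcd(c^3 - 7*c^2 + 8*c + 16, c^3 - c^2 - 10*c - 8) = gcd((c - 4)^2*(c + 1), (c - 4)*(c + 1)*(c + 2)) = c^2 - 3*c - 4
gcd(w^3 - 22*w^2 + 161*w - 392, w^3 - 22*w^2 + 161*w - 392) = w^3 - 22*w^2 + 161*w - 392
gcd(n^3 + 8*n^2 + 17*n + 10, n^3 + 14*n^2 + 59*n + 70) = n^2 + 7*n + 10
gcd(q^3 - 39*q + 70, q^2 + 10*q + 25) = 1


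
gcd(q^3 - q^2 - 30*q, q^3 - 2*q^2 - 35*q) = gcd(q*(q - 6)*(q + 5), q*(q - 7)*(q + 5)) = q^2 + 5*q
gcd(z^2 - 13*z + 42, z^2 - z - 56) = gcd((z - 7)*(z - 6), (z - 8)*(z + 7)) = 1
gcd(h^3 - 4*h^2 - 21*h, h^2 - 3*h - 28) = h - 7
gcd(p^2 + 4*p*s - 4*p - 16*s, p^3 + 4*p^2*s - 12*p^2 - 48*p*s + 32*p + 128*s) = p^2 + 4*p*s - 4*p - 16*s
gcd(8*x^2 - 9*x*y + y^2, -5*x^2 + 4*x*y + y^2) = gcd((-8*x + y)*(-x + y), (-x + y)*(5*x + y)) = x - y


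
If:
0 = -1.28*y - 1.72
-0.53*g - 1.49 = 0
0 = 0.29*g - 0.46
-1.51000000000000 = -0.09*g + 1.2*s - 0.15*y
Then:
No Solution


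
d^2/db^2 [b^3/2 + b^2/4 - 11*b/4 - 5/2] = 3*b + 1/2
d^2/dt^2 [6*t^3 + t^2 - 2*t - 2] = 36*t + 2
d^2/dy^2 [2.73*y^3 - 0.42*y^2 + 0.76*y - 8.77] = 16.38*y - 0.84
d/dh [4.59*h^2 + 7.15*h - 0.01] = 9.18*h + 7.15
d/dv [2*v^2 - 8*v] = 4*v - 8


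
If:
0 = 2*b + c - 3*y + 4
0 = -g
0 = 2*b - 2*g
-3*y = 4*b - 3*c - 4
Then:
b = 0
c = 0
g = 0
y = 4/3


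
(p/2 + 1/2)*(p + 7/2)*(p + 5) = p^3/2 + 19*p^2/4 + 13*p + 35/4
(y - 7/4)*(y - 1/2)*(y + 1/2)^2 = y^4 - 5*y^3/4 - 9*y^2/8 + 5*y/16 + 7/32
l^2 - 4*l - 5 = (l - 5)*(l + 1)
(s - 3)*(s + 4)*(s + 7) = s^3 + 8*s^2 - 5*s - 84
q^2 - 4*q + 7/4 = (q - 7/2)*(q - 1/2)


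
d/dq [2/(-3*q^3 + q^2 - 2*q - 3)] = 2*(9*q^2 - 2*q + 2)/(3*q^3 - q^2 + 2*q + 3)^2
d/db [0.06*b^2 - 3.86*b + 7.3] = 0.12*b - 3.86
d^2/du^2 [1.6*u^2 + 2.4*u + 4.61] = 3.20000000000000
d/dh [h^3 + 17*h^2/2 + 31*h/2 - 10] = 3*h^2 + 17*h + 31/2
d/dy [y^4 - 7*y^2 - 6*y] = 4*y^3 - 14*y - 6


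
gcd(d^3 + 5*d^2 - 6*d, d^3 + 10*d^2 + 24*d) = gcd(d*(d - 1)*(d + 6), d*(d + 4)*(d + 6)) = d^2 + 6*d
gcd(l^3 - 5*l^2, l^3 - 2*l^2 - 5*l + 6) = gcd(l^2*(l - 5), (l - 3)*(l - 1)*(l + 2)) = 1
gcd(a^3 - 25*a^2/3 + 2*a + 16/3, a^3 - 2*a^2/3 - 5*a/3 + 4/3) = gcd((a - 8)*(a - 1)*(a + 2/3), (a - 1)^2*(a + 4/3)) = a - 1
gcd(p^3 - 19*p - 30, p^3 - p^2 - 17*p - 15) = p^2 - 2*p - 15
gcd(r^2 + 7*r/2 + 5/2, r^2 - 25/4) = r + 5/2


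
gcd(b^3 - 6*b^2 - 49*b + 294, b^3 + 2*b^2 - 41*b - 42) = b^2 + b - 42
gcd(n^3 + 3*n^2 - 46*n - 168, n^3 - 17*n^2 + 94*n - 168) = n - 7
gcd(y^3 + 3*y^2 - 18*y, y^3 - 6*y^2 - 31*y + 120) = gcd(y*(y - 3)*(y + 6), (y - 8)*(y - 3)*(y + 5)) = y - 3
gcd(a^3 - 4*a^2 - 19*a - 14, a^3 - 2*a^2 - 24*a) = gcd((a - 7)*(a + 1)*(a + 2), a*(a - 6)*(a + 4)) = 1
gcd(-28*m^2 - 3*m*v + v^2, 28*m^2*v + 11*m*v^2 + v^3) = 4*m + v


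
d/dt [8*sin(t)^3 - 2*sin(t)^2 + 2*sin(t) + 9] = 2*(12*sin(t)^2 - 2*sin(t) + 1)*cos(t)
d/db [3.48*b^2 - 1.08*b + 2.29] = 6.96*b - 1.08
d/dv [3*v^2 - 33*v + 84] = 6*v - 33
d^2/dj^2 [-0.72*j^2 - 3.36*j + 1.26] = -1.44000000000000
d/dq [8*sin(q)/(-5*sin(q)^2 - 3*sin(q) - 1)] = 8*(cos(q) - 5*cos(3*q))/(6*sin(q) - 5*cos(2*q) + 7)^2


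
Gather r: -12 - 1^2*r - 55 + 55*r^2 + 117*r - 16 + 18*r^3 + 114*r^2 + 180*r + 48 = 18*r^3 + 169*r^2 + 296*r - 35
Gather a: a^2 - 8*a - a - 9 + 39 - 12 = a^2 - 9*a + 18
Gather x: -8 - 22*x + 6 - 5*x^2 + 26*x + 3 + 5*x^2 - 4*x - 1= 0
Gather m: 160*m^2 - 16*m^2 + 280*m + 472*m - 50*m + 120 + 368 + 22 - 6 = 144*m^2 + 702*m + 504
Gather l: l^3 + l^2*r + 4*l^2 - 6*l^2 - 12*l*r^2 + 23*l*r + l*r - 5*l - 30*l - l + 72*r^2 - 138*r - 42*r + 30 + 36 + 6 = l^3 + l^2*(r - 2) + l*(-12*r^2 + 24*r - 36) + 72*r^2 - 180*r + 72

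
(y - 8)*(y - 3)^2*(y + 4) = y^4 - 10*y^3 + y^2 + 156*y - 288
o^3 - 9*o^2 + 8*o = o*(o - 8)*(o - 1)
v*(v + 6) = v^2 + 6*v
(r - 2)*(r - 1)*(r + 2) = r^3 - r^2 - 4*r + 4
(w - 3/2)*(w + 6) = w^2 + 9*w/2 - 9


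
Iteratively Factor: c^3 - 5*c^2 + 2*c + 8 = (c - 2)*(c^2 - 3*c - 4) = (c - 2)*(c + 1)*(c - 4)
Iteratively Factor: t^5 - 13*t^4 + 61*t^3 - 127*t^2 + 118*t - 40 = (t - 5)*(t^4 - 8*t^3 + 21*t^2 - 22*t + 8) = (t - 5)*(t - 2)*(t^3 - 6*t^2 + 9*t - 4) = (t - 5)*(t - 2)*(t - 1)*(t^2 - 5*t + 4) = (t - 5)*(t - 4)*(t - 2)*(t - 1)*(t - 1)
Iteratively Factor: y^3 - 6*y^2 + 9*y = (y - 3)*(y^2 - 3*y) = y*(y - 3)*(y - 3)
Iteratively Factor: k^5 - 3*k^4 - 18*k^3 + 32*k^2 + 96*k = (k - 4)*(k^4 + k^3 - 14*k^2 - 24*k) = (k - 4)^2*(k^3 + 5*k^2 + 6*k) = (k - 4)^2*(k + 3)*(k^2 + 2*k) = (k - 4)^2*(k + 2)*(k + 3)*(k)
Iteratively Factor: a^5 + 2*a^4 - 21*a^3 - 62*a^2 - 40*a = (a + 2)*(a^4 - 21*a^2 - 20*a) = (a - 5)*(a + 2)*(a^3 + 5*a^2 + 4*a) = (a - 5)*(a + 1)*(a + 2)*(a^2 + 4*a) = a*(a - 5)*(a + 1)*(a + 2)*(a + 4)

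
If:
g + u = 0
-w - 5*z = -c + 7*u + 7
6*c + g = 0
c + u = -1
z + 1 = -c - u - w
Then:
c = -1/7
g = 6/7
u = -6/7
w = 2/7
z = -2/7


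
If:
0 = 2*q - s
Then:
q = s/2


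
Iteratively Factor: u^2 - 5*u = (u - 5)*(u)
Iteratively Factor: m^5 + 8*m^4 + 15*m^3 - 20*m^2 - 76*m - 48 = (m + 1)*(m^4 + 7*m^3 + 8*m^2 - 28*m - 48) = (m + 1)*(m + 4)*(m^3 + 3*m^2 - 4*m - 12) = (m - 2)*(m + 1)*(m + 4)*(m^2 + 5*m + 6) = (m - 2)*(m + 1)*(m + 3)*(m + 4)*(m + 2)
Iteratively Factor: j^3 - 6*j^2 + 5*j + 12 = (j - 4)*(j^2 - 2*j - 3) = (j - 4)*(j - 3)*(j + 1)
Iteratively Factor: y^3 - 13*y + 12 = (y + 4)*(y^2 - 4*y + 3) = (y - 3)*(y + 4)*(y - 1)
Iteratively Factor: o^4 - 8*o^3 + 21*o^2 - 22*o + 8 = (o - 1)*(o^3 - 7*o^2 + 14*o - 8) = (o - 4)*(o - 1)*(o^2 - 3*o + 2) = (o - 4)*(o - 1)^2*(o - 2)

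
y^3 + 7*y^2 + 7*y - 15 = (y - 1)*(y + 3)*(y + 5)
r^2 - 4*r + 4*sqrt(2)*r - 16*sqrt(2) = (r - 4)*(r + 4*sqrt(2))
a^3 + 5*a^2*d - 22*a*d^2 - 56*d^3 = (a - 4*d)*(a + 2*d)*(a + 7*d)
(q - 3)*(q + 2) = q^2 - q - 6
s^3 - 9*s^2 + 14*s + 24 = (s - 6)*(s - 4)*(s + 1)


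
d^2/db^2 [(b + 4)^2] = 2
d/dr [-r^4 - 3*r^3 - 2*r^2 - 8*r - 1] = -4*r^3 - 9*r^2 - 4*r - 8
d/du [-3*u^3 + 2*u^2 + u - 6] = -9*u^2 + 4*u + 1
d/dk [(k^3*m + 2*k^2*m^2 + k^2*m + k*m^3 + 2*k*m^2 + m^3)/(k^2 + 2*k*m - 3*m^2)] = m*(k^4 + 4*k^3*m - 6*k^2*m^2 - 12*k*m^3 - 8*k*m^2 - 3*m^4 - 8*m^3)/(k^4 + 4*k^3*m - 2*k^2*m^2 - 12*k*m^3 + 9*m^4)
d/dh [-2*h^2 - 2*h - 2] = -4*h - 2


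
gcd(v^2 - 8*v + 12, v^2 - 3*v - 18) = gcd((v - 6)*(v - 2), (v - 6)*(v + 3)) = v - 6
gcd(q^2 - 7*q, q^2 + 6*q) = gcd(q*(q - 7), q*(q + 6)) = q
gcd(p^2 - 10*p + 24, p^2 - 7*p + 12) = p - 4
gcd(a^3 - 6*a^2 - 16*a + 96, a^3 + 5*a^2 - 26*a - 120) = a + 4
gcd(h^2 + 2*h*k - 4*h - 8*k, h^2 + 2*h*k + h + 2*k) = h + 2*k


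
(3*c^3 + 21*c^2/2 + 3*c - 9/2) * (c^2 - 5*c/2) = 3*c^5 + 3*c^4 - 93*c^3/4 - 12*c^2 + 45*c/4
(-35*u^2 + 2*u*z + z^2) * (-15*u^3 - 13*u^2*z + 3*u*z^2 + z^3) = 525*u^5 + 425*u^4*z - 146*u^3*z^2 - 42*u^2*z^3 + 5*u*z^4 + z^5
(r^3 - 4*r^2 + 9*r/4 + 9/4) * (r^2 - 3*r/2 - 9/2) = r^5 - 11*r^4/2 + 15*r^3/4 + 135*r^2/8 - 27*r/2 - 81/8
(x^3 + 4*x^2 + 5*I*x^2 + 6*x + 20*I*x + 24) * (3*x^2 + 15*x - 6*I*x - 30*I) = 3*x^5 + 27*x^4 + 9*I*x^4 + 108*x^3 + 81*I*x^3 + 432*x^2 + 144*I*x^2 + 960*x - 324*I*x - 720*I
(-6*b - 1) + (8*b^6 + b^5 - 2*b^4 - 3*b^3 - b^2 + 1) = 8*b^6 + b^5 - 2*b^4 - 3*b^3 - b^2 - 6*b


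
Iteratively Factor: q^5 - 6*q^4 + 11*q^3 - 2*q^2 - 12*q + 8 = (q - 2)*(q^4 - 4*q^3 + 3*q^2 + 4*q - 4) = (q - 2)*(q + 1)*(q^3 - 5*q^2 + 8*q - 4) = (q - 2)^2*(q + 1)*(q^2 - 3*q + 2) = (q - 2)^3*(q + 1)*(q - 1)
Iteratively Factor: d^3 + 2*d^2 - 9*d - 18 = (d + 3)*(d^2 - d - 6) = (d - 3)*(d + 3)*(d + 2)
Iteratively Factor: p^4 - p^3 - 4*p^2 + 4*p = (p)*(p^3 - p^2 - 4*p + 4) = p*(p - 1)*(p^2 - 4) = p*(p - 1)*(p + 2)*(p - 2)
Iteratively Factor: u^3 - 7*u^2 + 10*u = (u)*(u^2 - 7*u + 10) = u*(u - 5)*(u - 2)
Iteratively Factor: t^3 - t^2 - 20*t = (t)*(t^2 - t - 20) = t*(t - 5)*(t + 4)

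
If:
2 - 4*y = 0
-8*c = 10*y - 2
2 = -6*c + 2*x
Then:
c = -3/8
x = -1/8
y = 1/2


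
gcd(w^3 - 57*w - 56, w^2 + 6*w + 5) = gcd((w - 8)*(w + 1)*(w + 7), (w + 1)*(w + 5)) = w + 1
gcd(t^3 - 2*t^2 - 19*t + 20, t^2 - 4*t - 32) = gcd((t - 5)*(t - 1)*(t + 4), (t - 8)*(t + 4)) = t + 4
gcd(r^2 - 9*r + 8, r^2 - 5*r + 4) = r - 1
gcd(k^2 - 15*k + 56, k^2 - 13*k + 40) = k - 8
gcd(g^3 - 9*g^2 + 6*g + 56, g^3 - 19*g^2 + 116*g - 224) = g^2 - 11*g + 28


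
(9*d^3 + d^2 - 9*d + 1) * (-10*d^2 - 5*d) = -90*d^5 - 55*d^4 + 85*d^3 + 35*d^2 - 5*d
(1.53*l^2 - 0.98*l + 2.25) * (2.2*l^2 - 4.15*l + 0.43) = 3.366*l^4 - 8.5055*l^3 + 9.6749*l^2 - 9.7589*l + 0.9675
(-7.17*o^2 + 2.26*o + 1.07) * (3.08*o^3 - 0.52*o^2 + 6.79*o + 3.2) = -22.0836*o^5 + 10.6892*o^4 - 46.5639*o^3 - 8.155*o^2 + 14.4973*o + 3.424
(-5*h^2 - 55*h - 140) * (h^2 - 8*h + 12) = -5*h^4 - 15*h^3 + 240*h^2 + 460*h - 1680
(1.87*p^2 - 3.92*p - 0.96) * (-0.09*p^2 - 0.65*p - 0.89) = -0.1683*p^4 - 0.8627*p^3 + 0.9701*p^2 + 4.1128*p + 0.8544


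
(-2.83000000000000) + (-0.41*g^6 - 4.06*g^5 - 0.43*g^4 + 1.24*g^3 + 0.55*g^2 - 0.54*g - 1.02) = -0.41*g^6 - 4.06*g^5 - 0.43*g^4 + 1.24*g^3 + 0.55*g^2 - 0.54*g - 3.85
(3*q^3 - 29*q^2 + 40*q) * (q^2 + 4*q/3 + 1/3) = 3*q^5 - 25*q^4 + 7*q^3/3 + 131*q^2/3 + 40*q/3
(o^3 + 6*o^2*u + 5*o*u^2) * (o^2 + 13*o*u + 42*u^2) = o^5 + 19*o^4*u + 125*o^3*u^2 + 317*o^2*u^3 + 210*o*u^4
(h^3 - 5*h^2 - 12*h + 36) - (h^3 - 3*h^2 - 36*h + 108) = -2*h^2 + 24*h - 72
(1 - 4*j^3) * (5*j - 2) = -20*j^4 + 8*j^3 + 5*j - 2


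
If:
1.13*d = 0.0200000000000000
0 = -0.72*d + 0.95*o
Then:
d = 0.02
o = 0.01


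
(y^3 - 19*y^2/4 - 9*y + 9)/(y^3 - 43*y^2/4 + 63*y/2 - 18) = (y + 2)/(y - 4)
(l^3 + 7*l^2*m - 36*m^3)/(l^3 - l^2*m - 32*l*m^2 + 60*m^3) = (l + 3*m)/(l - 5*m)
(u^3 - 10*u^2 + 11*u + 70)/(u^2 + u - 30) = (u^2 - 5*u - 14)/(u + 6)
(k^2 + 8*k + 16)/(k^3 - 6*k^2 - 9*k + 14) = (k^2 + 8*k + 16)/(k^3 - 6*k^2 - 9*k + 14)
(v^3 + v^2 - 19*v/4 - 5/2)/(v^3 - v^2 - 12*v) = (-v^3 - v^2 + 19*v/4 + 5/2)/(v*(-v^2 + v + 12))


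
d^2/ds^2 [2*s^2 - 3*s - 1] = 4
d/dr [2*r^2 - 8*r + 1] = 4*r - 8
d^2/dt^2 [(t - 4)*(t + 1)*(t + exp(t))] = t^2*exp(t) + t*exp(t) + 6*t - 8*exp(t) - 6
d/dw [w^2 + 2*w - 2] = 2*w + 2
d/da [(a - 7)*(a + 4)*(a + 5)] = 3*a^2 + 4*a - 43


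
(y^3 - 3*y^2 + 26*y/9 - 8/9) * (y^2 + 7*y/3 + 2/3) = y^5 - 2*y^4/3 - 31*y^3/9 + 104*y^2/27 - 4*y/27 - 16/27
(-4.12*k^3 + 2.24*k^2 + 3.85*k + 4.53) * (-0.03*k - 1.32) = 0.1236*k^4 + 5.3712*k^3 - 3.0723*k^2 - 5.2179*k - 5.9796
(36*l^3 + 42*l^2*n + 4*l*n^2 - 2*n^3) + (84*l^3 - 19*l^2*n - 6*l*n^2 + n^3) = 120*l^3 + 23*l^2*n - 2*l*n^2 - n^3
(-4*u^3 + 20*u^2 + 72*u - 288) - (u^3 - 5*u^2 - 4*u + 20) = -5*u^3 + 25*u^2 + 76*u - 308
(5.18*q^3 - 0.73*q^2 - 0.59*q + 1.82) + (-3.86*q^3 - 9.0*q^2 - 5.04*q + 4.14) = 1.32*q^3 - 9.73*q^2 - 5.63*q + 5.96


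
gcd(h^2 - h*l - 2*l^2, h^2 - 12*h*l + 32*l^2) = 1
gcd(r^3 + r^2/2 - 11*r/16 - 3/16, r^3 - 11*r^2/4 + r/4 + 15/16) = r - 3/4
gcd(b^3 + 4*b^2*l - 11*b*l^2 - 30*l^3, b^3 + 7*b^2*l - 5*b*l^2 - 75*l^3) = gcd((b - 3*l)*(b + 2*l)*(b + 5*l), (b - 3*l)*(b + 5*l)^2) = b^2 + 2*b*l - 15*l^2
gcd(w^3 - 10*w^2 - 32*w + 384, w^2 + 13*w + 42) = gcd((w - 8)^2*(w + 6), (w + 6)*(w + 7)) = w + 6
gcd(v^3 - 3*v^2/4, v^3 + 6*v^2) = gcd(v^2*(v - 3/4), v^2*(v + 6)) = v^2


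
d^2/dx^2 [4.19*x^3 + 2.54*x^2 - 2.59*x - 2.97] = 25.14*x + 5.08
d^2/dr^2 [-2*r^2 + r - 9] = -4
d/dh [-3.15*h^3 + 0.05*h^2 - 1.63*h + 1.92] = -9.45*h^2 + 0.1*h - 1.63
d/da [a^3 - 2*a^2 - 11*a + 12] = 3*a^2 - 4*a - 11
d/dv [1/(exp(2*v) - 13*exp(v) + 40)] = (13 - 2*exp(v))*exp(v)/(exp(2*v) - 13*exp(v) + 40)^2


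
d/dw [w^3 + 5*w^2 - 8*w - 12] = 3*w^2 + 10*w - 8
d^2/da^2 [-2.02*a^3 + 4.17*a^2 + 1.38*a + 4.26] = 8.34 - 12.12*a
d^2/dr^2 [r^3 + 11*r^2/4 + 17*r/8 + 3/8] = 6*r + 11/2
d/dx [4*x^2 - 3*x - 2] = 8*x - 3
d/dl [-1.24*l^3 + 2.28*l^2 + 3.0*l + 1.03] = -3.72*l^2 + 4.56*l + 3.0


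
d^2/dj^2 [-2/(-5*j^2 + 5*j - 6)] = 20*(-5*j^2 + 5*j + 5*(2*j - 1)^2 - 6)/(5*j^2 - 5*j + 6)^3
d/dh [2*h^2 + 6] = 4*h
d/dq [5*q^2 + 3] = 10*q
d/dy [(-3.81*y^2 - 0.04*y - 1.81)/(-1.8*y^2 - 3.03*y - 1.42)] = (11.4723*y^2 + 4.3044*y - 5.4275)/(3.24*y^4 + 10.908*y^3 + 14.2929*y^2 + 8.6052*y + 2.0164)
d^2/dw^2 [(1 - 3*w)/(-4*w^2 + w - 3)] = 2*((7 - 36*w)*(4*w^2 - w + 3) + (3*w - 1)*(8*w - 1)^2)/(4*w^2 - w + 3)^3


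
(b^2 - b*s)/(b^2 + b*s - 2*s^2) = b/(b + 2*s)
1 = 1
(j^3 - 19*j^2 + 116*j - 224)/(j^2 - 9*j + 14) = (j^2 - 12*j + 32)/(j - 2)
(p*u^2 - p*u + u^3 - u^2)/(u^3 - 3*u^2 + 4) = u*(p*u - p + u^2 - u)/(u^3 - 3*u^2 + 4)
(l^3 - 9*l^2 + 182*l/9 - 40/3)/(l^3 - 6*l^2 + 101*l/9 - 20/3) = (l - 6)/(l - 3)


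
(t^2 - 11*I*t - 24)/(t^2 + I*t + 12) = (t - 8*I)/(t + 4*I)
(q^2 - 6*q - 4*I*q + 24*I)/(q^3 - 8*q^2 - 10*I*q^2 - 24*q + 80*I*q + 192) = (q - 6)/(q^2 + q*(-8 - 6*I) + 48*I)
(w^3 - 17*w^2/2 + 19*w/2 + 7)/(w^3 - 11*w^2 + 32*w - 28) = (w + 1/2)/(w - 2)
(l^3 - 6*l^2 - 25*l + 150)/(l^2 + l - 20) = (l^2 - 11*l + 30)/(l - 4)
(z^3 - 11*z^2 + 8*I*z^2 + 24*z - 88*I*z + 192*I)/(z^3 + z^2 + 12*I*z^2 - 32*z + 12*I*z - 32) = (z^2 - 11*z + 24)/(z^2 + z*(1 + 4*I) + 4*I)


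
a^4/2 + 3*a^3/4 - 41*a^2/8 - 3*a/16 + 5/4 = (a/2 + 1/4)*(a - 5/2)*(a - 1/2)*(a + 4)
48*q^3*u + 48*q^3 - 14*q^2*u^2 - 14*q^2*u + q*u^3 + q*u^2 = (-8*q + u)*(-6*q + u)*(q*u + q)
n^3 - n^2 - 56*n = n*(n - 8)*(n + 7)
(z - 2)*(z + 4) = z^2 + 2*z - 8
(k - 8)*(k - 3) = k^2 - 11*k + 24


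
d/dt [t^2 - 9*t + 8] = 2*t - 9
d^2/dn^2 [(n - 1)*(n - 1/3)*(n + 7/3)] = 6*n + 2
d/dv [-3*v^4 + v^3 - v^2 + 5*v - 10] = -12*v^3 + 3*v^2 - 2*v + 5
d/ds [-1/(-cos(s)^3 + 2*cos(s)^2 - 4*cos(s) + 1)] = (3*cos(s)^2 - 4*cos(s) + 4)*sin(s)/(cos(s)^3 - 2*cos(s)^2 + 4*cos(s) - 1)^2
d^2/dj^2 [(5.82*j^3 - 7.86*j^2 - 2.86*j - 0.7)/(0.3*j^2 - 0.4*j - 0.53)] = (-8.88178419700125e-16*j^5 + 1.77635683940025e-15*j^4 + 1.31196*j^3 - 0.473400000000003*j^2 + 7.584588*j - 3.649708)/(0.027*j^6 - 0.108*j^5 + 0.000900000000000012*j^4 + 0.3176*j^3 - 0.00159000000000004*j^2 - 0.33708*j - 0.148877)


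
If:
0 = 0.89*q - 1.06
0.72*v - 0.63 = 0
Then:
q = 1.19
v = 0.88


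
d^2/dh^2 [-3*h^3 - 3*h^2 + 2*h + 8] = -18*h - 6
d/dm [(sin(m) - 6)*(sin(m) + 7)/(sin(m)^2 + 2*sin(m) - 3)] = (sin(m)^2 + 78*sin(m) + 81)*cos(m)/((sin(m) - 1)^2*(sin(m) + 3)^2)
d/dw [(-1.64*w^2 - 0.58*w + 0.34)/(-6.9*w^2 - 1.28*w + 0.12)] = (-1.9028*w^2 + 4.2984*w + 0.3656)/(47.61*w^4 + 17.664*w^3 - 0.0175999999999998*w^2 - 0.3072*w + 0.0144)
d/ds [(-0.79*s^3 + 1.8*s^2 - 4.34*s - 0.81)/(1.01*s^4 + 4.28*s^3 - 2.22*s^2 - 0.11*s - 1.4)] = (0.7979*s^6 - 3.636*s^5 + 7.2*s^4 + 40.5966*s^3 + 3.8856*s^2 - 8.6364*s + 5.9869)/(1.0201*s^8 + 8.6456*s^7 + 13.834*s^6 - 19.2254*s^5 + 1.1588*s^4 - 11.4956*s^3 + 6.2281*s^2 + 0.308*s + 1.96)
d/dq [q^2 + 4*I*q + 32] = 2*q + 4*I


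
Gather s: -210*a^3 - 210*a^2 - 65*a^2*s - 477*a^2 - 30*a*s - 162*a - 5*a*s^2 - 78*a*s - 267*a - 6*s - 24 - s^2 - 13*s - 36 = -210*a^3 - 687*a^2 - 429*a + s^2*(-5*a - 1) + s*(-65*a^2 - 108*a - 19) - 60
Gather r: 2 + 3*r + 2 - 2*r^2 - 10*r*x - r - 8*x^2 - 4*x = -2*r^2 + r*(2 - 10*x) - 8*x^2 - 4*x + 4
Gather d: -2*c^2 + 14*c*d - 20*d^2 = -2*c^2 + 14*c*d - 20*d^2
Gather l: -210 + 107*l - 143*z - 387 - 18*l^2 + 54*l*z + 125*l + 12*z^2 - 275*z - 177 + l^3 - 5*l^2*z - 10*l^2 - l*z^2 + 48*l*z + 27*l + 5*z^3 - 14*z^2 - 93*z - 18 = l^3 + l^2*(-5*z - 28) + l*(-z^2 + 102*z + 259) + 5*z^3 - 2*z^2 - 511*z - 792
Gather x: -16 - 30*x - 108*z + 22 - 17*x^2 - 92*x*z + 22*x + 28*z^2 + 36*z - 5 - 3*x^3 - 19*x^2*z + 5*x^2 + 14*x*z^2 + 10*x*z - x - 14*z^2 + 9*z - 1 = -3*x^3 + x^2*(-19*z - 12) + x*(14*z^2 - 82*z - 9) + 14*z^2 - 63*z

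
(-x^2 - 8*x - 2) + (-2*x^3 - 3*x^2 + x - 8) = -2*x^3 - 4*x^2 - 7*x - 10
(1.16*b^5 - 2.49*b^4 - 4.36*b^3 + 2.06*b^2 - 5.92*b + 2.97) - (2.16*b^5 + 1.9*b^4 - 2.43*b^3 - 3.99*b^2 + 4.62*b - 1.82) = -1.0*b^5 - 4.39*b^4 - 1.93*b^3 + 6.05*b^2 - 10.54*b + 4.79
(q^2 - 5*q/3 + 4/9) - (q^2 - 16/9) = 20/9 - 5*q/3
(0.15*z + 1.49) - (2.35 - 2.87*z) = 3.02*z - 0.86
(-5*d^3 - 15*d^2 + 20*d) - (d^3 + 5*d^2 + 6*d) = -6*d^3 - 20*d^2 + 14*d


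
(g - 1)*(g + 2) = g^2 + g - 2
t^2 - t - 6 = (t - 3)*(t + 2)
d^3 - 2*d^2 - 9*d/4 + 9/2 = (d - 2)*(d - 3/2)*(d + 3/2)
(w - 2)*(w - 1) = w^2 - 3*w + 2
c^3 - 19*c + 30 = (c - 3)*(c - 2)*(c + 5)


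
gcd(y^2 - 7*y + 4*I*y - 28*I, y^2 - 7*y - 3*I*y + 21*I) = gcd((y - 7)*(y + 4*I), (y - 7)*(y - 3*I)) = y - 7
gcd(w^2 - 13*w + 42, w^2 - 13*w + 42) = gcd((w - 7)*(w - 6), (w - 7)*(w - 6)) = w^2 - 13*w + 42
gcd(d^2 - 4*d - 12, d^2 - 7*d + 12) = 1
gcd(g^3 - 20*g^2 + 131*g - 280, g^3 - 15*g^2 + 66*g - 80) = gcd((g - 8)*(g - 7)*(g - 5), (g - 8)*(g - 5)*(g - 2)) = g^2 - 13*g + 40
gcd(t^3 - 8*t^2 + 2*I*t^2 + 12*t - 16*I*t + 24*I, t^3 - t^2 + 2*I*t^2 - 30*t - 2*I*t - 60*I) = t^2 + t*(-6 + 2*I) - 12*I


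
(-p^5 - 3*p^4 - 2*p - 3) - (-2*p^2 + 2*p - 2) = -p^5 - 3*p^4 + 2*p^2 - 4*p - 1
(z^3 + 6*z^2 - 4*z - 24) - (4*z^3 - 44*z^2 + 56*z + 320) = -3*z^3 + 50*z^2 - 60*z - 344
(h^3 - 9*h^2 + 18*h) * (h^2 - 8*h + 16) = h^5 - 17*h^4 + 106*h^3 - 288*h^2 + 288*h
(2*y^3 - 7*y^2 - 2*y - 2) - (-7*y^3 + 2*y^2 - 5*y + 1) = 9*y^3 - 9*y^2 + 3*y - 3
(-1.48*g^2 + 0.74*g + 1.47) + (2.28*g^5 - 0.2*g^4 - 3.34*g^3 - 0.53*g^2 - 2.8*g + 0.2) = 2.28*g^5 - 0.2*g^4 - 3.34*g^3 - 2.01*g^2 - 2.06*g + 1.67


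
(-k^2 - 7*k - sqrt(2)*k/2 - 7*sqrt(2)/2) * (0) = 0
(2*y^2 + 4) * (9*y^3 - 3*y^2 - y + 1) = 18*y^5 - 6*y^4 + 34*y^3 - 10*y^2 - 4*y + 4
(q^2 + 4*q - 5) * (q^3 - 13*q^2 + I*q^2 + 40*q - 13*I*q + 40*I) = q^5 - 9*q^4 + I*q^4 - 17*q^3 - 9*I*q^3 + 225*q^2 - 17*I*q^2 - 200*q + 225*I*q - 200*I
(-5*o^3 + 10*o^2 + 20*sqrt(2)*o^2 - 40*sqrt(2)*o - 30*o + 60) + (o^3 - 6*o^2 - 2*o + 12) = -4*o^3 + 4*o^2 + 20*sqrt(2)*o^2 - 40*sqrt(2)*o - 32*o + 72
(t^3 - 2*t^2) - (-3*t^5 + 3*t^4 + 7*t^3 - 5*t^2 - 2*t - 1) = 3*t^5 - 3*t^4 - 6*t^3 + 3*t^2 + 2*t + 1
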